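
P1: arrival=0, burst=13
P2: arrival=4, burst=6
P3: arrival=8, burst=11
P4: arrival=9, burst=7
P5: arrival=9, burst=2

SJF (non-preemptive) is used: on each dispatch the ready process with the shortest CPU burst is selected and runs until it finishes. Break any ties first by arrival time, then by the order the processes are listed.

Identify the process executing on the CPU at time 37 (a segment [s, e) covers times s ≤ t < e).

P3

Schedule: | P1 0-13 | P5 13-15 | P2 15-21 | P4 21-28 | P3 28-39 |
Completion: P1=13  P2=21  P3=39  P4=28  P5=15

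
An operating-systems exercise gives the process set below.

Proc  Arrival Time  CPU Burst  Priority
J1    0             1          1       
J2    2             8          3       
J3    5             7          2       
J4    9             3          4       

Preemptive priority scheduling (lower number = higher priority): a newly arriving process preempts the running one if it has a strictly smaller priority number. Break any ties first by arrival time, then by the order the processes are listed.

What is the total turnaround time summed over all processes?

Schedule: | J1 0-1 | idle 1-2 | J2 2-5 | J3 5-12 | J2 12-17 | J4 17-20 |
Completion: J1=1  J2=17  J3=12  J4=20
Turnaround = completion − arrival: J1=1, J2=15, J3=7, J4=11
Total turnaround = 1 + 15 + 7 + 11 = 34

34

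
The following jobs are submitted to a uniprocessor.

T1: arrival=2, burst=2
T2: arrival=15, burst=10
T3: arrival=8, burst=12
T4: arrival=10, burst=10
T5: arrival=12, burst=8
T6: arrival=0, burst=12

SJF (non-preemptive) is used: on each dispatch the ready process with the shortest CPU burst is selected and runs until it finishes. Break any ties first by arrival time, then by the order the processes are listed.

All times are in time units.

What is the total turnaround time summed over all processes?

129

Timeline: | T6 0-12 | T1 12-14 | T5 14-22 | T4 22-32 | T2 32-42 | T3 42-54 |
Completion: T1=14  T2=42  T3=54  T4=32  T5=22  T6=12
Turnaround (C−A): T1=12  T2=27  T3=46  T4=22  T5=10  T6=12
Turnaround = completion − arrival: T1=12, T2=27, T3=46, T4=22, T5=10, T6=12
Total turnaround = 12 + 27 + 46 + 22 + 10 + 12 = 129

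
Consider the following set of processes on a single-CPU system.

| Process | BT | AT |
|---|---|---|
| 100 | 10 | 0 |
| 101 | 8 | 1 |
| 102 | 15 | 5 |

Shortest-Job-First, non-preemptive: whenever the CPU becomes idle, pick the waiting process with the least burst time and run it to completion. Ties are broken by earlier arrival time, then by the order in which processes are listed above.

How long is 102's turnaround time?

28

Gantt: | 100 0-10 | 101 10-18 | 102 18-33 |
Completion: 100=10  101=18  102=33
Turnaround (C−A): 100=10  101=17  102=28
Turnaround(102) = completion − arrival = 33 − 5 = 28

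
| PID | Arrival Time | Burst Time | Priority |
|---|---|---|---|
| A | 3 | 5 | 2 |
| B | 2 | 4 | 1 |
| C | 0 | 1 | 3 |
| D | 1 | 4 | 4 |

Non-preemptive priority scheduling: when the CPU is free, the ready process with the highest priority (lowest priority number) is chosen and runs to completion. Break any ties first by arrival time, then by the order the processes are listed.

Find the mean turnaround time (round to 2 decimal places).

5.75

Schedule: | C 0-1 | D 1-5 | B 5-9 | A 9-14 |
Completion: A=14  B=9  C=1  D=5
Turnaround times: A=11, B=7, C=1, D=4
Average turnaround = (11+7+1+4) / 4 = 23/4 = 5.75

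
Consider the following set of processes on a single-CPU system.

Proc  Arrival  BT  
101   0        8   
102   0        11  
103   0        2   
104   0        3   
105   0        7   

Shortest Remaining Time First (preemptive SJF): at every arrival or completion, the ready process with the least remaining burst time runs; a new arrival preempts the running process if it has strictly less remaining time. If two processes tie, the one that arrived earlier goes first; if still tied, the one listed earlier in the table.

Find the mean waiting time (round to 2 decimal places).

7.80

Gantt: | 103 0-2 | 104 2-5 | 105 5-12 | 101 12-20 | 102 20-31 |
Completion: 101=20  102=31  103=2  104=5  105=12
Turnaround (C−A): 101=20  102=31  103=2  104=5  105=12
Waiting times: 101=12, 102=20, 103=0, 104=2, 105=5
Average waiting = (12+20+0+2+5) / 5 = 39/5 = 7.80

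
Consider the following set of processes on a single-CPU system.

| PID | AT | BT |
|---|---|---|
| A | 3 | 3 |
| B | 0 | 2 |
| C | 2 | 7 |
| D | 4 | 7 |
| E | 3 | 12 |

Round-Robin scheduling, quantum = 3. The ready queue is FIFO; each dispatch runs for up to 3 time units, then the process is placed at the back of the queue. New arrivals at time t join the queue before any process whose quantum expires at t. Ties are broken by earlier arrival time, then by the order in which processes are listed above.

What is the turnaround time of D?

24

Timeline: | B 0-2 | C 2-5 | A 5-8 | E 8-11 | D 11-14 | C 14-17 | E 17-20 | D 20-23 | C 23-24 | E 24-27 | D 27-28 | E 28-31 |
Completion: A=8  B=2  C=24  D=28  E=31
Turnaround (C−A): A=5  B=2  C=22  D=24  E=28
Turnaround(D) = completion − arrival = 28 − 4 = 24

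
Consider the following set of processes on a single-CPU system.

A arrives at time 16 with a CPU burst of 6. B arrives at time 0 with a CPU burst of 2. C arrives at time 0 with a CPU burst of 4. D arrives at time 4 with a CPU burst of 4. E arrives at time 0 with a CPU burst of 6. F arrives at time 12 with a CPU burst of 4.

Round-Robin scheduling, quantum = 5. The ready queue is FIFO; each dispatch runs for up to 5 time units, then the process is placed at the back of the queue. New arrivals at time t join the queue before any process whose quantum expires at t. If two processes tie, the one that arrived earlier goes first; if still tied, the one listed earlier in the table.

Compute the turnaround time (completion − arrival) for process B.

Gantt: | B 0-2 | C 2-6 | E 6-11 | D 11-15 | E 15-16 | F 16-20 | A 20-26 |
Completion: A=26  B=2  C=6  D=15  E=16  F=20
Turnaround (C−A): A=10  B=2  C=6  D=11  E=16  F=8
Turnaround(B) = completion − arrival = 2 − 0 = 2

2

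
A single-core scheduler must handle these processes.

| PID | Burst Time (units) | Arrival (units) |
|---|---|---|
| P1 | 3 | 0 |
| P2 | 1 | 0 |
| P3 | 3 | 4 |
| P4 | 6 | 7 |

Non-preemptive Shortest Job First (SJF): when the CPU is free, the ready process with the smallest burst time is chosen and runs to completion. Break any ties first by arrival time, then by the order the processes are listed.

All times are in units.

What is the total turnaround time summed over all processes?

14

Schedule: | P2 0-1 | P1 1-4 | P3 4-7 | P4 7-13 |
Completion: P1=4  P2=1  P3=7  P4=13
Turnaround (C−A): P1=4  P2=1  P3=3  P4=6
Turnaround = completion − arrival: P1=4, P2=1, P3=3, P4=6
Total turnaround = 4 + 1 + 3 + 6 = 14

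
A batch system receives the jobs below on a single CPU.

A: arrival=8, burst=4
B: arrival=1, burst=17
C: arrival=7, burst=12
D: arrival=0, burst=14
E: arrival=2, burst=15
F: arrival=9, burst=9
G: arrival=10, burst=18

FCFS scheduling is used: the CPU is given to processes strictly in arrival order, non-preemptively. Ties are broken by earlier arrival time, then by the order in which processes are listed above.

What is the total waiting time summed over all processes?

Timeline: | D 0-14 | B 14-31 | E 31-46 | C 46-58 | A 58-62 | F 62-71 | G 71-89 |
Completion: A=62  B=31  C=58  D=14  E=46  F=71  G=89
Turnaround (C−A): A=54  B=30  C=51  D=14  E=44  F=62  G=79
Waiting = turnaround − burst: A=50, B=13, C=39, D=0, E=29, F=53, G=61
Total waiting = 50 + 13 + 39 + 0 + 29 + 53 + 61 = 245

245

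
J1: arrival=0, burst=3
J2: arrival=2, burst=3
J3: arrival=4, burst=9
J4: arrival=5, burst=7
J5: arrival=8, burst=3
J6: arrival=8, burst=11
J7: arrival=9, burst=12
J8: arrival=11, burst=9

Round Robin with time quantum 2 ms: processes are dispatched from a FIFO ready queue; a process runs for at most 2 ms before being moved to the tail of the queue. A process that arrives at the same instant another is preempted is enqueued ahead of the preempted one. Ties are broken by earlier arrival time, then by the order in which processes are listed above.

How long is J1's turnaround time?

Timeline: | J1 0-2 | J2 2-4 | J1 4-5 | J3 5-7 | J2 7-8 | J4 8-10 | J3 10-12 | J5 12-14 | J6 14-16 | J7 16-18 | J4 18-20 | J8 20-22 | J3 22-24 | J5 24-25 | J6 25-27 | J7 27-29 | J4 29-31 | J8 31-33 | J3 33-35 | J6 35-37 | J7 37-39 | J4 39-40 | J8 40-42 | J3 42-43 | J6 43-45 | J7 45-47 | J8 47-49 | J6 49-51 | J7 51-53 | J8 53-54 | J6 54-55 | J7 55-57 |
Completion: J1=5  J2=8  J3=43  J4=40  J5=25  J6=55  J7=57  J8=54
Turnaround (C−A): J1=5  J2=6  J3=39  J4=35  J5=17  J6=47  J7=48  J8=43
Turnaround(J1) = completion − arrival = 5 − 0 = 5

5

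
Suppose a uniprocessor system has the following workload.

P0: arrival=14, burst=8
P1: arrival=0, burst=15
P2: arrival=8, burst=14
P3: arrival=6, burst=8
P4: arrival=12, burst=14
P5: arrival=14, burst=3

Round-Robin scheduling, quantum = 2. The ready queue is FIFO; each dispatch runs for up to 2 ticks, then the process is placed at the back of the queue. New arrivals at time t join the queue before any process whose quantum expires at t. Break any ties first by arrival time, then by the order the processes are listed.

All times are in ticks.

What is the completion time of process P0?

52

Gantt: | P1 0-6 | P3 6-8 | P1 8-10 | P2 10-12 | P3 12-14 | P1 14-16 | P4 16-18 | P2 18-20 | P0 20-22 | P5 22-24 | P3 24-26 | P1 26-28 | P4 28-30 | P2 30-32 | P0 32-34 | P5 34-35 | P3 35-37 | P1 37-39 | P4 39-41 | P2 41-43 | P0 43-45 | P1 45-46 | P4 46-48 | P2 48-50 | P0 50-52 | P4 52-54 | P2 54-56 | P4 56-58 | P2 58-60 | P4 60-62 |
Completion: P0=52  P1=46  P2=60  P3=37  P4=62  P5=35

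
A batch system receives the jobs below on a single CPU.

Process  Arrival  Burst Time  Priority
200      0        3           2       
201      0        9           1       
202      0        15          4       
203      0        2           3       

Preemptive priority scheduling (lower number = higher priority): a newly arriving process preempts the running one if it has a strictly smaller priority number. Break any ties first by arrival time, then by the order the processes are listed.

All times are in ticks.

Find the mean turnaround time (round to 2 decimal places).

Gantt: | 201 0-9 | 200 9-12 | 203 12-14 | 202 14-29 |
Completion: 200=12  201=9  202=29  203=14
Turnaround (C−A): 200=12  201=9  202=29  203=14
Turnaround times: 200=12, 201=9, 202=29, 203=14
Average turnaround = (12+9+29+14) / 4 = 64/4 = 16.00

16.00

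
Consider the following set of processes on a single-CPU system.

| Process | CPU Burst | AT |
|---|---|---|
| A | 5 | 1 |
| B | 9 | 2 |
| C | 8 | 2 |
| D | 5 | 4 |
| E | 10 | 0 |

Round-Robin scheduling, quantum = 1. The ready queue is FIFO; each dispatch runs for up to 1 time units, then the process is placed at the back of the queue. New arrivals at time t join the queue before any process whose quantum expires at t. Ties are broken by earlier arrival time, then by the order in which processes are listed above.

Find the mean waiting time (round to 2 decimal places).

Timeline: | E 0-1 | A 1-2 | E 2-3 | B 3-4 | C 4-5 | A 5-6 | E 6-7 | D 7-8 | B 8-9 | C 9-10 | A 10-11 | E 11-12 | D 12-13 | B 13-14 | C 14-15 | A 15-16 | E 16-17 | D 17-18 | B 18-19 | C 19-20 | A 20-21 | E 21-22 | D 22-23 | B 23-24 | C 24-25 | E 25-26 | D 26-27 | B 27-28 | C 28-29 | E 29-30 | B 30-31 | C 31-32 | E 32-33 | B 33-34 | C 34-35 | E 35-36 | B 36-37 |
Completion: A=21  B=37  C=35  D=27  E=36
Waiting times: A=15, B=26, C=25, D=18, E=26
Average waiting = (15+26+25+18+26) / 5 = 110/5 = 22.00

22.00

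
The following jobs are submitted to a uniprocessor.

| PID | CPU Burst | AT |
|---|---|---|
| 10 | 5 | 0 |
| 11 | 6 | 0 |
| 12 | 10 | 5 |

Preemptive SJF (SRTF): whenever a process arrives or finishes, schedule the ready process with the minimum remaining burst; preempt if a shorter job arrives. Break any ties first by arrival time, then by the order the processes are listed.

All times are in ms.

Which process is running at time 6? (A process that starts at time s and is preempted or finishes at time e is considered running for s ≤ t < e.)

Schedule: | 10 0-5 | 11 5-11 | 12 11-21 |
Completion: 10=5  11=11  12=21
Turnaround (C−A): 10=5  11=11  12=16

11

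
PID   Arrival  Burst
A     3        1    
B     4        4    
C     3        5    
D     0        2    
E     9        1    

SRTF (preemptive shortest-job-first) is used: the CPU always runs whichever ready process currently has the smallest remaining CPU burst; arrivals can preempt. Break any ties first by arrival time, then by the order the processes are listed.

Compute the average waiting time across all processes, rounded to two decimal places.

Schedule: | D 0-2 | idle 2-3 | A 3-4 | B 4-8 | C 8-9 | E 9-10 | C 10-14 |
Completion: A=4  B=8  C=14  D=2  E=10
Turnaround (C−A): A=1  B=4  C=11  D=2  E=1
Waiting times: A=0, B=0, C=6, D=0, E=0
Average waiting = (0+0+6+0+0) / 5 = 6/5 = 1.20

1.20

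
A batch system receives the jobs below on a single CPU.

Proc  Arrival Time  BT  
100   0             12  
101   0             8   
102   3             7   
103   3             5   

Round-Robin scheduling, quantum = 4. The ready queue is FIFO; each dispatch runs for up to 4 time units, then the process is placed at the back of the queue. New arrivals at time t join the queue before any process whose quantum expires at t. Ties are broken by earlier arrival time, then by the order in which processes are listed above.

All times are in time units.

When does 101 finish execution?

Timeline: | 100 0-4 | 101 4-8 | 102 8-12 | 103 12-16 | 100 16-20 | 101 20-24 | 102 24-27 | 103 27-28 | 100 28-32 |
Completion: 100=32  101=24  102=27  103=28
Turnaround (C−A): 100=32  101=24  102=24  103=25

24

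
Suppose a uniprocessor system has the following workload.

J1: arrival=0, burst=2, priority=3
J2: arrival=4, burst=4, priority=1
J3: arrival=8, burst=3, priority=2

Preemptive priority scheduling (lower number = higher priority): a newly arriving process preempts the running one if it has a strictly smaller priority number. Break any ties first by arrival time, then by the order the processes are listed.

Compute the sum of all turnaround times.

Timeline: | J1 0-2 | idle 2-4 | J2 4-8 | J3 8-11 |
Completion: J1=2  J2=8  J3=11
Turnaround = completion − arrival: J1=2, J2=4, J3=3
Total turnaround = 2 + 4 + 3 = 9

9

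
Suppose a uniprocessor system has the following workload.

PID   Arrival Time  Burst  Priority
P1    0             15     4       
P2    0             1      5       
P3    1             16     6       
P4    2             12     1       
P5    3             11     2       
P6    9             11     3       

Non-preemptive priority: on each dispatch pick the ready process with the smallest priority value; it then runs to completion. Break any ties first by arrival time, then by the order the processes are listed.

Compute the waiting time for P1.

Schedule: | P1 0-15 | P4 15-27 | P5 27-38 | P6 38-49 | P2 49-50 | P3 50-66 |
Completion: P1=15  P2=50  P3=66  P4=27  P5=38  P6=49
Waiting(P1) = turnaround − burst = 15 − 15 = 0

0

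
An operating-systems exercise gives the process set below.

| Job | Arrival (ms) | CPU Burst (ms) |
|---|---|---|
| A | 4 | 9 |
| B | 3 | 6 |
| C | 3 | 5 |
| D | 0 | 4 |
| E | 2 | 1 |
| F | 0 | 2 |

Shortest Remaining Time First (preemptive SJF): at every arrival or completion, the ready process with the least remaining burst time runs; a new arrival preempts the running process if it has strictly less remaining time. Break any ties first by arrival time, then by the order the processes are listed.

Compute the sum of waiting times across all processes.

Timeline: | F 0-2 | E 2-3 | D 3-7 | C 7-12 | B 12-18 | A 18-27 |
Completion: A=27  B=18  C=12  D=7  E=3  F=2
Turnaround (C−A): A=23  B=15  C=9  D=7  E=1  F=2
Waiting = turnaround − burst: A=14, B=9, C=4, D=3, E=0, F=0
Total waiting = 14 + 9 + 4 + 3 + 0 + 0 = 30

30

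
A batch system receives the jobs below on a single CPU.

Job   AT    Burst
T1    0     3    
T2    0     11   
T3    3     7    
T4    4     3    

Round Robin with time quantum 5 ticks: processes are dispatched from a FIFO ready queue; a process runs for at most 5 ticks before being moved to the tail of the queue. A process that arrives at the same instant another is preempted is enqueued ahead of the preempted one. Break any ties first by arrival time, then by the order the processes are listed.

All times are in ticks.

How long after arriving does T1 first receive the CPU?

0

Gantt: | T1 0-3 | T2 3-8 | T3 8-13 | T4 13-16 | T2 16-21 | T3 21-23 | T2 23-24 |
Completion: T1=3  T2=24  T3=23  T4=16
Turnaround (C−A): T1=3  T2=24  T3=20  T4=12
Response(T1) = first start − arrival = 0 − 0 = 0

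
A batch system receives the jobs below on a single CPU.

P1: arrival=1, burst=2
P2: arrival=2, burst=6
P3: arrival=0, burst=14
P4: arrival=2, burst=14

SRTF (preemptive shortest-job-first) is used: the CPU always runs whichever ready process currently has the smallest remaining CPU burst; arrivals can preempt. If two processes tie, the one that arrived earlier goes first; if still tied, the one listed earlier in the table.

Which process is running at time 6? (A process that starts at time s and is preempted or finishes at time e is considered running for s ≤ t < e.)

P2

Schedule: | P3 0-1 | P1 1-3 | P2 3-9 | P3 9-22 | P4 22-36 |
Completion: P1=3  P2=9  P3=22  P4=36
Turnaround (C−A): P1=2  P2=7  P3=22  P4=34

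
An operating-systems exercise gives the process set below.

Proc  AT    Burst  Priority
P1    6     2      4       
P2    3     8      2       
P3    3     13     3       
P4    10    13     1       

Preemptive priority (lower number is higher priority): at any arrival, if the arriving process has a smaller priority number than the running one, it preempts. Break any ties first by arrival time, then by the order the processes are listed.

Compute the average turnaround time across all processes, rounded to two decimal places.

25.25

Timeline: | idle 0-3 | P2 3-10 | P4 10-23 | P2 23-24 | P3 24-37 | P1 37-39 |
Completion: P1=39  P2=24  P3=37  P4=23
Turnaround times: P1=33, P2=21, P3=34, P4=13
Average turnaround = (33+21+34+13) / 4 = 101/4 = 25.25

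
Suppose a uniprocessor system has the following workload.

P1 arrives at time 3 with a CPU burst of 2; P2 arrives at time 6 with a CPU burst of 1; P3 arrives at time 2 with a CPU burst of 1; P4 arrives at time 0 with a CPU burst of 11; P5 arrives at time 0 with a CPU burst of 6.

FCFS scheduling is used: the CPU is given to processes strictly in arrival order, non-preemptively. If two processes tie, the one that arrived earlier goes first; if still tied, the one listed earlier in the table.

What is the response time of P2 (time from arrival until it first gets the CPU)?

Timeline: | P4 0-11 | P5 11-17 | P3 17-18 | P1 18-20 | P2 20-21 |
Completion: P1=20  P2=21  P3=18  P4=11  P5=17
Turnaround (C−A): P1=17  P2=15  P3=16  P4=11  P5=17
Response(P2) = first start − arrival = 20 − 6 = 14

14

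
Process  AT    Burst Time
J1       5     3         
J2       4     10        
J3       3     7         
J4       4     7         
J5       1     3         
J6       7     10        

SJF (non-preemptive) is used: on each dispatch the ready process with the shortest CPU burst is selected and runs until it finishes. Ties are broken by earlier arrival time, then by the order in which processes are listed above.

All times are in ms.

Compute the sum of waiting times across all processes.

58

Schedule: | idle 0-1 | J5 1-4 | J3 4-11 | J1 11-14 | J4 14-21 | J2 21-31 | J6 31-41 |
Completion: J1=14  J2=31  J3=11  J4=21  J5=4  J6=41
Turnaround (C−A): J1=9  J2=27  J3=8  J4=17  J5=3  J6=34
Waiting = turnaround − burst: J1=6, J2=17, J3=1, J4=10, J5=0, J6=24
Total waiting = 6 + 17 + 1 + 10 + 0 + 24 = 58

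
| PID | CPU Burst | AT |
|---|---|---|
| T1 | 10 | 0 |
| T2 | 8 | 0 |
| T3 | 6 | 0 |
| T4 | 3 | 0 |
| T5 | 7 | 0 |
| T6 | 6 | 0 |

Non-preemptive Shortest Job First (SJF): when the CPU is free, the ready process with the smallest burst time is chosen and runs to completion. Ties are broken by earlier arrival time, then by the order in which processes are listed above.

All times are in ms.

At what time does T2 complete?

Gantt: | T4 0-3 | T3 3-9 | T6 9-15 | T5 15-22 | T2 22-30 | T1 30-40 |
Completion: T1=40  T2=30  T3=9  T4=3  T5=22  T6=15
Turnaround (C−A): T1=40  T2=30  T3=9  T4=3  T5=22  T6=15

30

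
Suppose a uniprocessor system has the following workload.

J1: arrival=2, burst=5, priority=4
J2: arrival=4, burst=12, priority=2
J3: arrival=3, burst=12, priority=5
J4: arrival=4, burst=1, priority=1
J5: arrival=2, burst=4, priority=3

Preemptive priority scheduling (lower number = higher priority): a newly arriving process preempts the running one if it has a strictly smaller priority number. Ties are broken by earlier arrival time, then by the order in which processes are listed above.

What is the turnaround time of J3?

33

Schedule: | idle 0-2 | J5 2-4 | J4 4-5 | J2 5-17 | J5 17-19 | J1 19-24 | J3 24-36 |
Completion: J1=24  J2=17  J3=36  J4=5  J5=19
Turnaround(J3) = completion − arrival = 36 − 3 = 33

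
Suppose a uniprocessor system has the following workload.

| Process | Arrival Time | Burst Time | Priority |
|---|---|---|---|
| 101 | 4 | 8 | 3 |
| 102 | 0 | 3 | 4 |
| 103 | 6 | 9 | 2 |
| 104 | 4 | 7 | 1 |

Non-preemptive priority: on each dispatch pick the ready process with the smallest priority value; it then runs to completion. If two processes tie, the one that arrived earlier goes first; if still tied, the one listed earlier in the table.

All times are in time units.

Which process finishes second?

104

Timeline: | 102 0-3 | idle 3-4 | 104 4-11 | 103 11-20 | 101 20-28 |
Completion: 101=28  102=3  103=20  104=11
Turnaround (C−A): 101=24  102=3  103=14  104=7
Finish order: 102 → 104 → 103 → 101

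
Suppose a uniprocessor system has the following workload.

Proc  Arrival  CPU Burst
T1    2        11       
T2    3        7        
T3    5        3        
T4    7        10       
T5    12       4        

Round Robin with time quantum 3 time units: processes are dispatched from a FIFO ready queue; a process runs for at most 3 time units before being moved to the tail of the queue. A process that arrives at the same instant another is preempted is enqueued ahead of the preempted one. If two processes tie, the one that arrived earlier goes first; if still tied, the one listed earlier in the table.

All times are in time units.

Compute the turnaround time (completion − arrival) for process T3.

6

Gantt: | idle 0-2 | T1 2-5 | T2 5-8 | T3 8-11 | T1 11-14 | T4 14-17 | T2 17-20 | T5 20-23 | T1 23-26 | T4 26-29 | T2 29-30 | T5 30-31 | T1 31-33 | T4 33-37 |
Completion: T1=33  T2=30  T3=11  T4=37  T5=31
Turnaround (C−A): T1=31  T2=27  T3=6  T4=30  T5=19
Turnaround(T3) = completion − arrival = 11 − 5 = 6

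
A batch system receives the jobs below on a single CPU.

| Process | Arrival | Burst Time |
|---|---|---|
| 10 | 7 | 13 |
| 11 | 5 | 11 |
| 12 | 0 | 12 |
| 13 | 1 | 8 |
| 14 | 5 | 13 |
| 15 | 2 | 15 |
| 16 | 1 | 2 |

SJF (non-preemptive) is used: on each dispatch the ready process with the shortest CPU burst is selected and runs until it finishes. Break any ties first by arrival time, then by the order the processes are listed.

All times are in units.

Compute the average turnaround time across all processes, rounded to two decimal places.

34.14

Schedule: | 12 0-12 | 16 12-14 | 13 14-22 | 11 22-33 | 14 33-46 | 10 46-59 | 15 59-74 |
Completion: 10=59  11=33  12=12  13=22  14=46  15=74  16=14
Turnaround (C−A): 10=52  11=28  12=12  13=21  14=41  15=72  16=13
Turnaround times: 10=52, 11=28, 12=12, 13=21, 14=41, 15=72, 16=13
Average turnaround = (52+28+12+21+41+72+13) / 7 = 239/7 = 34.14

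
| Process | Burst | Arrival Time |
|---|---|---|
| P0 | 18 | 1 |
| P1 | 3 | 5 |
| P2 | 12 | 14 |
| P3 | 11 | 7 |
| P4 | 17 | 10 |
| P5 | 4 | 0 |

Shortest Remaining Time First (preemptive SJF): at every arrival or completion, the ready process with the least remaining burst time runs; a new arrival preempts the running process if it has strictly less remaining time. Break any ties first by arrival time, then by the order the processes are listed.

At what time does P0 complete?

Schedule: | P5 0-4 | P0 4-5 | P1 5-8 | P3 8-19 | P2 19-31 | P0 31-48 | P4 48-65 |
Completion: P0=48  P1=8  P2=31  P3=19  P4=65  P5=4
Turnaround (C−A): P0=47  P1=3  P2=17  P3=12  P4=55  P5=4

48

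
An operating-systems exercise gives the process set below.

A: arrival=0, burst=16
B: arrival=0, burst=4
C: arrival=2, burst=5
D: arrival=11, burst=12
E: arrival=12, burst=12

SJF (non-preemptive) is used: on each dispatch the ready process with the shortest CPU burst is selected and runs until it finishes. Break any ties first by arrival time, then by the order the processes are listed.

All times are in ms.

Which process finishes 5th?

E

Gantt: | B 0-4 | C 4-9 | A 9-25 | D 25-37 | E 37-49 |
Completion: A=25  B=4  C=9  D=37  E=49
Finish order: B → C → A → D → E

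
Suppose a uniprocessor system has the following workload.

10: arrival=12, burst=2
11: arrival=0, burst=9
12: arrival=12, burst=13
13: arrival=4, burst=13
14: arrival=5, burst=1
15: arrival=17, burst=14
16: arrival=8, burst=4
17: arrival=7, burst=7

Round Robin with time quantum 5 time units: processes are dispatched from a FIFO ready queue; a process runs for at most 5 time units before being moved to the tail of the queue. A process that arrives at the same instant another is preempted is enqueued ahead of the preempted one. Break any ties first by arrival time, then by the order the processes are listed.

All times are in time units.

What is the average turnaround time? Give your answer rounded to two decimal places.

Timeline: | 11 0-5 | 13 5-10 | 14 10-11 | 11 11-15 | 17 15-20 | 16 20-24 | 13 24-29 | 10 29-31 | 12 31-36 | 15 36-41 | 17 41-43 | 13 43-46 | 12 46-51 | 15 51-56 | 12 56-59 | 15 59-63 |
Completion: 10=31  11=15  12=59  13=46  14=11  15=63  16=24  17=43
Turnaround (C−A): 10=19  11=15  12=47  13=42  14=6  15=46  16=16  17=36
Turnaround times: 10=19, 11=15, 12=47, 13=42, 14=6, 15=46, 16=16, 17=36
Average turnaround = (19+15+47+42+6+46+16+36) / 8 = 227/8 = 28.38

28.38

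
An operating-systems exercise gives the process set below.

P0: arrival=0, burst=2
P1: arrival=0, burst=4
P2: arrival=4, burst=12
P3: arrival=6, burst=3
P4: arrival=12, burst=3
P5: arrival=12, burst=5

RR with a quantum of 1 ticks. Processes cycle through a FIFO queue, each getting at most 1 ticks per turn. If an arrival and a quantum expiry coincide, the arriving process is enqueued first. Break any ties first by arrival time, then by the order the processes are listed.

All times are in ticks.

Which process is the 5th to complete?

Gantt: | P0 0-1 | P1 1-2 | P0 2-3 | P1 3-4 | P2 4-5 | P1 5-6 | P2 6-7 | P3 7-8 | P1 8-9 | P2 9-10 | P3 10-11 | P2 11-12 | P3 12-13 | P4 13-14 | P5 14-15 | P2 15-16 | P4 16-17 | P5 17-18 | P2 18-19 | P4 19-20 | P5 20-21 | P2 21-22 | P5 22-23 | P2 23-24 | P5 24-25 | P2 25-29 |
Completion: P0=3  P1=9  P2=29  P3=13  P4=20  P5=25
Finish order: P0 → P1 → P3 → P4 → P5 → P2

P5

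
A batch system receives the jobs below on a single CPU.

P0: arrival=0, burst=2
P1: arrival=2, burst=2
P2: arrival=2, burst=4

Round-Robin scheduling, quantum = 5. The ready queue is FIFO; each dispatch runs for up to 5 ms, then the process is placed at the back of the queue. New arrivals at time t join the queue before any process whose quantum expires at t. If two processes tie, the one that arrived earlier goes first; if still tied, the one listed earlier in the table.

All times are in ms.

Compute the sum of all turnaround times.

Gantt: | P0 0-2 | P1 2-4 | P2 4-8 |
Completion: P0=2  P1=4  P2=8
Turnaround (C−A): P0=2  P1=2  P2=6
Turnaround = completion − arrival: P0=2, P1=2, P2=6
Total turnaround = 2 + 2 + 6 = 10

10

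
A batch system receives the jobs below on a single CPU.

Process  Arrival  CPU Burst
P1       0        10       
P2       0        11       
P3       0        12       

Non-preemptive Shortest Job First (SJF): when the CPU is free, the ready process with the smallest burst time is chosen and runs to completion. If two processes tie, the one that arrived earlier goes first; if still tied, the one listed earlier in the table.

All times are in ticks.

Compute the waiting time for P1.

Gantt: | P1 0-10 | P2 10-21 | P3 21-33 |
Completion: P1=10  P2=21  P3=33
Turnaround (C−A): P1=10  P2=21  P3=33
Waiting(P1) = turnaround − burst = 10 − 10 = 0

0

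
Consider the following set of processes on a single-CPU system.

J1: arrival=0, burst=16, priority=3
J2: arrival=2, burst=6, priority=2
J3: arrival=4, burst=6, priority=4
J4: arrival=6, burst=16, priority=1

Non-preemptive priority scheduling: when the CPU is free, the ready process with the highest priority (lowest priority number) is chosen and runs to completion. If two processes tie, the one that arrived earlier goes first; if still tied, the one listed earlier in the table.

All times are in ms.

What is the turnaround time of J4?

26

Timeline: | J1 0-16 | J4 16-32 | J2 32-38 | J3 38-44 |
Completion: J1=16  J2=38  J3=44  J4=32
Turnaround (C−A): J1=16  J2=36  J3=40  J4=26
Turnaround(J4) = completion − arrival = 32 − 6 = 26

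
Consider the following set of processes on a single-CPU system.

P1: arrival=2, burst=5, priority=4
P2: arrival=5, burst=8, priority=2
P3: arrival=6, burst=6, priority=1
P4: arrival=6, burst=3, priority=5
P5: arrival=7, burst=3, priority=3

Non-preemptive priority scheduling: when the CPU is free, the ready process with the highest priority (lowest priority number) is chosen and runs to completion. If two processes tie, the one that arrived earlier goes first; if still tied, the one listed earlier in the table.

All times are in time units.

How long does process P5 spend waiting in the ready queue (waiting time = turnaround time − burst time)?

14

Gantt: | idle 0-2 | P1 2-7 | P3 7-13 | P2 13-21 | P5 21-24 | P4 24-27 |
Completion: P1=7  P2=21  P3=13  P4=27  P5=24
Turnaround (C−A): P1=5  P2=16  P3=7  P4=21  P5=17
Waiting(P5) = turnaround − burst = 17 − 3 = 14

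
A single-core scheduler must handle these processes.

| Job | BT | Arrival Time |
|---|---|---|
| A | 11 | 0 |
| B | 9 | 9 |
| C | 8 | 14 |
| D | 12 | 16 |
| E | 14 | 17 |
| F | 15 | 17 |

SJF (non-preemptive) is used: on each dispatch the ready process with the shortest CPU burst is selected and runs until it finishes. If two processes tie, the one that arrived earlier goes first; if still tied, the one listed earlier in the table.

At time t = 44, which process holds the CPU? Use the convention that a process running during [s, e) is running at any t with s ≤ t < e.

Timeline: | A 0-11 | B 11-20 | C 20-28 | D 28-40 | E 40-54 | F 54-69 |
Completion: A=11  B=20  C=28  D=40  E=54  F=69
Turnaround (C−A): A=11  B=11  C=14  D=24  E=37  F=52

E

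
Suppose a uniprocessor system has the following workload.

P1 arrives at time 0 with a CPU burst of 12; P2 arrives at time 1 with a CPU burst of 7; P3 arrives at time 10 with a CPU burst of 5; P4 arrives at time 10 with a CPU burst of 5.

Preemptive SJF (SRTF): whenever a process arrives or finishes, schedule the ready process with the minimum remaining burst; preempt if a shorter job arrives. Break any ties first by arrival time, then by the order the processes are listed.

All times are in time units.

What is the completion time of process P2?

Gantt: | P1 0-1 | P2 1-8 | P1 8-10 | P3 10-15 | P4 15-20 | P1 20-29 |
Completion: P1=29  P2=8  P3=15  P4=20

8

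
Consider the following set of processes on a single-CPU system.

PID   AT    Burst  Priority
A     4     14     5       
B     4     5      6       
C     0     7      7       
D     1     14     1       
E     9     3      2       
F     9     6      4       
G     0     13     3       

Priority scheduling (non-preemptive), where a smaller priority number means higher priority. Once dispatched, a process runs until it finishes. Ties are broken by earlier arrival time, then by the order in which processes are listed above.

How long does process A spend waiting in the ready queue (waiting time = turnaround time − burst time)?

32

Schedule: | G 0-13 | D 13-27 | E 27-30 | F 30-36 | A 36-50 | B 50-55 | C 55-62 |
Completion: A=50  B=55  C=62  D=27  E=30  F=36  G=13
Turnaround (C−A): A=46  B=51  C=62  D=26  E=21  F=27  G=13
Waiting(A) = turnaround − burst = 46 − 14 = 32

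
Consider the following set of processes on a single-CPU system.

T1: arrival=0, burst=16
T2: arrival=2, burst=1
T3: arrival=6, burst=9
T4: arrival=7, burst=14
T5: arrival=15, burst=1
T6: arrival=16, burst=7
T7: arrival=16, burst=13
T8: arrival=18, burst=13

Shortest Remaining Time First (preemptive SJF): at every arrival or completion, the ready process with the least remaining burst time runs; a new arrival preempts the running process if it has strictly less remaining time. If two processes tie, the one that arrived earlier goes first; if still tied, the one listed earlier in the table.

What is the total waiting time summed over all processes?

118

Gantt: | T1 0-2 | T2 2-3 | T1 3-6 | T3 6-15 | T5 15-16 | T6 16-23 | T1 23-34 | T7 34-47 | T8 47-60 | T4 60-74 |
Completion: T1=34  T2=3  T3=15  T4=74  T5=16  T6=23  T7=47  T8=60
Turnaround (C−A): T1=34  T2=1  T3=9  T4=67  T5=1  T6=7  T7=31  T8=42
Waiting = turnaround − burst: T1=18, T2=0, T3=0, T4=53, T5=0, T6=0, T7=18, T8=29
Total waiting = 18 + 0 + 0 + 53 + 0 + 0 + 18 + 29 = 118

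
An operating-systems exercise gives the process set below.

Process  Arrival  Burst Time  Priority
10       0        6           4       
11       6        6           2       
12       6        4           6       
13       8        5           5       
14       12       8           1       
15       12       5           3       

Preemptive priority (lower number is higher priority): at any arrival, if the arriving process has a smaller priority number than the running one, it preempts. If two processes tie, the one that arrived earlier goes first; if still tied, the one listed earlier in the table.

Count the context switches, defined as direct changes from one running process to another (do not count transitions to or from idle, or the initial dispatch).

5

Schedule: | 10 0-6 | 11 6-12 | 14 12-20 | 15 20-25 | 13 25-30 | 12 30-34 |
Completion: 10=6  11=12  12=34  13=30  14=20  15=25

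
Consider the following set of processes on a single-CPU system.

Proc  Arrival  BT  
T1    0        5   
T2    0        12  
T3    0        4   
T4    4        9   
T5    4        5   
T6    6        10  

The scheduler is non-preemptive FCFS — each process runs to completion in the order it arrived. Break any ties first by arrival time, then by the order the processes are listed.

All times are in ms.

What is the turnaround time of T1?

Timeline: | T1 0-5 | T2 5-17 | T3 17-21 | T4 21-30 | T5 30-35 | T6 35-45 |
Completion: T1=5  T2=17  T3=21  T4=30  T5=35  T6=45
Turnaround (C−A): T1=5  T2=17  T3=21  T4=26  T5=31  T6=39
Turnaround(T1) = completion − arrival = 5 − 0 = 5

5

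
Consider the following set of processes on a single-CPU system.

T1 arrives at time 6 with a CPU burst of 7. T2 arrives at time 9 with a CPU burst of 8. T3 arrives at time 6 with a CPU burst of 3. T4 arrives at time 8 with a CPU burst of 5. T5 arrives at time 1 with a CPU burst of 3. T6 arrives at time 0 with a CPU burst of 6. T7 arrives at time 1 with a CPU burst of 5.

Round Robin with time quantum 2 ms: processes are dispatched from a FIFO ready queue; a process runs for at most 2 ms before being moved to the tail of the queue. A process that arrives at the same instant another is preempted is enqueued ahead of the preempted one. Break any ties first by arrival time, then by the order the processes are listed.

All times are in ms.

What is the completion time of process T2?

Timeline: | T6 0-2 | T5 2-4 | T7 4-6 | T6 6-8 | T5 8-9 | T1 9-11 | T3 11-13 | T7 13-15 | T4 15-17 | T6 17-19 | T2 19-21 | T1 21-23 | T3 23-24 | T7 24-25 | T4 25-27 | T2 27-29 | T1 29-31 | T4 31-32 | T2 32-34 | T1 34-35 | T2 35-37 |
Completion: T1=35  T2=37  T3=24  T4=32  T5=9  T6=19  T7=25
Turnaround (C−A): T1=29  T2=28  T3=18  T4=24  T5=8  T6=19  T7=24

37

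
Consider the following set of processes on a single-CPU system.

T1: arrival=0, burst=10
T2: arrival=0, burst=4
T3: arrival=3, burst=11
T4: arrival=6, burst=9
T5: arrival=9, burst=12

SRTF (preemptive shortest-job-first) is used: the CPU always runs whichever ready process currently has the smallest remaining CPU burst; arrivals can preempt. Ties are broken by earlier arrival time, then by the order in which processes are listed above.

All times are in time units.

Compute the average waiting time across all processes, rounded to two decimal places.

11.40

Timeline: | T2 0-4 | T1 4-14 | T4 14-23 | T3 23-34 | T5 34-46 |
Completion: T1=14  T2=4  T3=34  T4=23  T5=46
Turnaround (C−A): T1=14  T2=4  T3=31  T4=17  T5=37
Waiting times: T1=4, T2=0, T3=20, T4=8, T5=25
Average waiting = (4+0+20+8+25) / 5 = 57/5 = 11.40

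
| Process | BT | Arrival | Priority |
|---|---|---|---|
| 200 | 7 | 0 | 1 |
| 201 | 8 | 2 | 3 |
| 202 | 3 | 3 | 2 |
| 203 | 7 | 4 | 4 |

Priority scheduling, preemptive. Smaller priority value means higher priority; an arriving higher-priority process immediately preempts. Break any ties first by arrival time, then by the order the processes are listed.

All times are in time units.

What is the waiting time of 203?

Gantt: | 200 0-7 | 202 7-10 | 201 10-18 | 203 18-25 |
Completion: 200=7  201=18  202=10  203=25
Waiting(203) = turnaround − burst = 21 − 7 = 14

14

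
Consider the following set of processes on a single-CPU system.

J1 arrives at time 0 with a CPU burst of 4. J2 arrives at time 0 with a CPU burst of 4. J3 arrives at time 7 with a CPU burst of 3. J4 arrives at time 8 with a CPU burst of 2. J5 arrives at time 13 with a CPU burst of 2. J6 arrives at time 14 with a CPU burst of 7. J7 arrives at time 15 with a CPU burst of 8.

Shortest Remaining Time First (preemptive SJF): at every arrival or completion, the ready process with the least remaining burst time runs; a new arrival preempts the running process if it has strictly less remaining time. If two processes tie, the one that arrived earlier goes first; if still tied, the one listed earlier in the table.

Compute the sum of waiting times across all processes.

15

Schedule: | J1 0-4 | J2 4-8 | J4 8-10 | J3 10-13 | J5 13-15 | J6 15-22 | J7 22-30 |
Completion: J1=4  J2=8  J3=13  J4=10  J5=15  J6=22  J7=30
Turnaround (C−A): J1=4  J2=8  J3=6  J4=2  J5=2  J6=8  J7=15
Waiting = turnaround − burst: J1=0, J2=4, J3=3, J4=0, J5=0, J6=1, J7=7
Total waiting = 0 + 4 + 3 + 0 + 0 + 1 + 7 = 15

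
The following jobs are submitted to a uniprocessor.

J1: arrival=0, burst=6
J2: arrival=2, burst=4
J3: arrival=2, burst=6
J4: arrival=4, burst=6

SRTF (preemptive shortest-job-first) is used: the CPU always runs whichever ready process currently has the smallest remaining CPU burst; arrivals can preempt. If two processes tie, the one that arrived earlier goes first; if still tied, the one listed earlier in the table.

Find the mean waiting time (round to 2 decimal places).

6.00

Schedule: | J1 0-6 | J2 6-10 | J3 10-16 | J4 16-22 |
Completion: J1=6  J2=10  J3=16  J4=22
Waiting times: J1=0, J2=4, J3=8, J4=12
Average waiting = (0+4+8+12) / 4 = 24/4 = 6.00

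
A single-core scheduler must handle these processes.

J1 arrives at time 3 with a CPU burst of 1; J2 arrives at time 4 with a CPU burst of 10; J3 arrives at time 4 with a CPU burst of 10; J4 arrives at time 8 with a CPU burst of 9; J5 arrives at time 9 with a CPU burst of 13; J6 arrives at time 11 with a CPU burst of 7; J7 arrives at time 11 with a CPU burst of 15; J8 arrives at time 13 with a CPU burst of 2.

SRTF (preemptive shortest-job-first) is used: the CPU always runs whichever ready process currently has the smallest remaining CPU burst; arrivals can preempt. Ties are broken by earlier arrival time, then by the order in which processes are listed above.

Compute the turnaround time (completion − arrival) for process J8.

Gantt: | idle 0-3 | J1 3-4 | J2 4-14 | J8 14-16 | J6 16-23 | J4 23-32 | J3 32-42 | J5 42-55 | J7 55-70 |
Completion: J1=4  J2=14  J3=42  J4=32  J5=55  J6=23  J7=70  J8=16
Turnaround (C−A): J1=1  J2=10  J3=38  J4=24  J5=46  J6=12  J7=59  J8=3
Turnaround(J8) = completion − arrival = 16 − 13 = 3

3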